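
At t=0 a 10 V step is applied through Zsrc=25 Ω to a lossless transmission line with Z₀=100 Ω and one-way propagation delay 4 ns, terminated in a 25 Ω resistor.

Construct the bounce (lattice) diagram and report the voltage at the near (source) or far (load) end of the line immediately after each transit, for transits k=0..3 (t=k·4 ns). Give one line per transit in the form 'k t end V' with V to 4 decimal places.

0 0 source 8.0000
1 4 load 3.2000
2 8 source 6.0800
3 12 load 4.3520

Γ_L=-0.600000, Γ_S=-0.600000; launch V₁=10·100/125=8.000000
k=0 src: V=8.0000
k=1 load: inc=8.000000, refl=8.000000·-0.600000=-4.8000; V=0.000000+8.000000+-4.800000=3.2000
k=2 src: inc=-4.800000, refl=-4.800000·-0.600000=2.8800; V=8.000000+-4.800000+2.880000=6.0800
k=3 load: inc=2.880000, refl=2.880000·-0.600000=-1.7280; V=3.200000+2.880000+-1.728000=4.3520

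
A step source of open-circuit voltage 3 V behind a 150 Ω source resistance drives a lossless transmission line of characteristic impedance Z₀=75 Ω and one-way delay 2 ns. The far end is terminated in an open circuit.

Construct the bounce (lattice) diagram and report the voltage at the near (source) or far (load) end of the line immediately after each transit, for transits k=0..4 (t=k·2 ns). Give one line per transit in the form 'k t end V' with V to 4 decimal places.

0 0 source 1.0000
1 2 load 2.0000
2 4 source 2.3333
3 6 load 2.6667
4 8 source 2.7778

Γ_L=1.000000, Γ_S=0.333333; launch V₁=3·75/225=1.000000
k=0 src: V=1.0000
k=1 load: inc=1.000000, refl=1.000000·1.000000=1.0000; V=0.000000+1.000000+1.000000=2.0000
k=2 src: inc=1.000000, refl=1.000000·0.333333=0.3333; V=1.000000+1.000000+0.333333=2.3333
k=3 load: inc=0.333333, refl=0.333333·1.000000=0.3333; V=2.000000+0.333333+0.333333=2.6667
k=4 src: inc=0.333333, refl=0.333333·0.333333=0.1111; V=2.333333+0.333333+0.111111=2.7778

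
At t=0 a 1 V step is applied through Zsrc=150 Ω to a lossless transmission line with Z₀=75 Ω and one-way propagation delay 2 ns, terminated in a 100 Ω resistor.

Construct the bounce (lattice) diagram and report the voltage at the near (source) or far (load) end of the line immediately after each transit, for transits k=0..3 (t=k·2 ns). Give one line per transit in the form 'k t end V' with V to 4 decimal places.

0 0 source 0.3333
1 2 load 0.3810
2 4 source 0.3968
3 6 load 0.3991

Γ_L=0.142857, Γ_S=0.333333; launch V₁=1·75/225=0.333333
k=0 src: V=0.3333
k=1 load: inc=0.333333, refl=0.333333·0.142857=0.0476; V=0.000000+0.333333+0.047619=0.3810
k=2 src: inc=0.047619, refl=0.047619·0.333333=0.0159; V=0.333333+0.047619+0.015873=0.3968
k=3 load: inc=0.015873, refl=0.015873·0.142857=0.0023; V=0.380952+0.015873+0.002268=0.3991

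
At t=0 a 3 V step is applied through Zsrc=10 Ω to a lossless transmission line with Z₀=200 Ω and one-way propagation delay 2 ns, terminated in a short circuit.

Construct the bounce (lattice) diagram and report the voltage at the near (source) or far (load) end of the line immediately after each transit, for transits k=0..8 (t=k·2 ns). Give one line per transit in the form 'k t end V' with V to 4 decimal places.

0 0 source 2.8571
1 2 load 0.0000
2 4 source 2.5850
3 6 load 0.0000
4 8 source 2.3388
5 10 load 0.0000
6 12 source 2.1161
7 14 load 0.0000
8 16 source 1.9146

Γ_L=-1.000000, Γ_S=-0.904762; launch V₁=3·200/210=2.857143
k=0 src: V=2.8571
k=1 load: inc=2.857143, refl=2.857143·-1.000000=-2.8571; V=0.000000+2.857143+-2.857143=0.0000
k=2 src: inc=-2.857143, refl=-2.857143·-0.904762=2.5850; V=2.857143+-2.857143+2.585034=2.5850
k=3 load: inc=2.585034, refl=2.585034·-1.000000=-2.5850; V=0.000000+2.585034+-2.585034=0.0000
k=4 src: inc=-2.585034, refl=-2.585034·-0.904762=2.3388; V=2.585034+-2.585034+2.338840=2.3388
k=5 load: inc=2.338840, refl=2.338840·-1.000000=-2.3388; V=0.000000+2.338840+-2.338840=0.0000
k=6 src: inc=-2.338840, refl=-2.338840·-0.904762=2.1161; V=2.338840+-2.338840+2.116094=2.1161
k=7 load: inc=2.116094, refl=2.116094·-1.000000=-2.1161; V=0.000000+2.116094+-2.116094=0.0000
k=8 src: inc=-2.116094, refl=-2.116094·-0.904762=1.9146; V=2.116094+-2.116094+1.914561=1.9146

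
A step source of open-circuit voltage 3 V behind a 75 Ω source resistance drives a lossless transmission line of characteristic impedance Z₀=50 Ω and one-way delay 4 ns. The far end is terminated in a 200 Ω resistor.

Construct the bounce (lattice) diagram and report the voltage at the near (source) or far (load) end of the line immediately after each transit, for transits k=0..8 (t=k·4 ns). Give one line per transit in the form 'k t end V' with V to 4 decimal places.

0 0 source 1.2000
1 4 load 1.9200
2 8 source 2.0640
3 12 load 2.1504
4 16 source 2.1677
5 20 load 2.1780
6 24 source 2.1801
7 28 load 2.1814
8 32 source 2.1816

Γ_L=0.600000, Γ_S=0.200000; launch V₁=3·50/125=1.200000
k=0 src: V=1.2000
k=1 load: inc=1.200000, refl=1.200000·0.600000=0.7200; V=0.000000+1.200000+0.720000=1.9200
k=2 src: inc=0.720000, refl=0.720000·0.200000=0.1440; V=1.200000+0.720000+0.144000=2.0640
k=3 load: inc=0.144000, refl=0.144000·0.600000=0.0864; V=1.920000+0.144000+0.086400=2.1504
k=4 src: inc=0.086400, refl=0.086400·0.200000=0.0173; V=2.064000+0.086400+0.017280=2.1677
k=5 load: inc=0.017280, refl=0.017280·0.600000=0.0104; V=2.150400+0.017280+0.010368=2.1780
k=6 src: inc=0.010368, refl=0.010368·0.200000=0.0021; V=2.167680+0.010368+0.002074=2.1801
k=7 load: inc=0.002074, refl=0.002074·0.600000=0.0012; V=2.178048+0.002074+0.001244=2.1814
k=8 src: inc=0.001244, refl=0.001244·0.200000=0.0002; V=2.180122+0.001244+0.000249=2.1816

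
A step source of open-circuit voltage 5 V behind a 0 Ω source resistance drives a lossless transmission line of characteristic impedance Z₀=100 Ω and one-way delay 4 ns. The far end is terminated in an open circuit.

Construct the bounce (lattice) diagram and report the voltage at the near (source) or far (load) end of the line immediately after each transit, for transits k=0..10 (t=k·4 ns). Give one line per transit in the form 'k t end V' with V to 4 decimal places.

0 0 source 5.0000
1 4 load 10.0000
2 8 source 5.0000
3 12 load 0.0000
4 16 source 5.0000
5 20 load 10.0000
6 24 source 5.0000
7 28 load 0.0000
8 32 source 5.0000
9 36 load 10.0000
10 40 source 5.0000

Γ_L=1.000000, Γ_S=-1.000000; launch V₁=5·100/100=5.000000
k=0 src: V=5.0000
k=1 load: inc=5.000000, refl=5.000000·1.000000=5.0000; V=0.000000+5.000000+5.000000=10.0000
k=2 src: inc=5.000000, refl=5.000000·-1.000000=-5.0000; V=5.000000+5.000000+-5.000000=5.0000
k=3 load: inc=-5.000000, refl=-5.000000·1.000000=-5.0000; V=10.000000+-5.000000+-5.000000=0.0000
k=4 src: inc=-5.000000, refl=-5.000000·-1.000000=5.0000; V=5.000000+-5.000000+5.000000=5.0000
k=5 load: inc=5.000000, refl=5.000000·1.000000=5.0000; V=0.000000+5.000000+5.000000=10.0000
k=6 src: inc=5.000000, refl=5.000000·-1.000000=-5.0000; V=5.000000+5.000000+-5.000000=5.0000
k=7 load: inc=-5.000000, refl=-5.000000·1.000000=-5.0000; V=10.000000+-5.000000+-5.000000=0.0000
k=8 src: inc=-5.000000, refl=-5.000000·-1.000000=5.0000; V=5.000000+-5.000000+5.000000=5.0000
k=9 load: inc=5.000000, refl=5.000000·1.000000=5.0000; V=0.000000+5.000000+5.000000=10.0000
k=10 src: inc=5.000000, refl=5.000000·-1.000000=-5.0000; V=5.000000+5.000000+-5.000000=5.0000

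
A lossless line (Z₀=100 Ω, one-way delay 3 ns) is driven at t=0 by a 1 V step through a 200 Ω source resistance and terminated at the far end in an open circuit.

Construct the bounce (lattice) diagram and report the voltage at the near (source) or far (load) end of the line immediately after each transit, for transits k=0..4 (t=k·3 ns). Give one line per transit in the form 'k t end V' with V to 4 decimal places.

0 0 source 0.3333
1 3 load 0.6667
2 6 source 0.7778
3 9 load 0.8889
4 12 source 0.9259

Γ_L=1.000000, Γ_S=0.333333; launch V₁=1·100/300=0.333333
k=0 src: V=0.3333
k=1 load: inc=0.333333, refl=0.333333·1.000000=0.3333; V=0.000000+0.333333+0.333333=0.6667
k=2 src: inc=0.333333, refl=0.333333·0.333333=0.1111; V=0.333333+0.333333+0.111111=0.7778
k=3 load: inc=0.111111, refl=0.111111·1.000000=0.1111; V=0.666667+0.111111+0.111111=0.8889
k=4 src: inc=0.111111, refl=0.111111·0.333333=0.0370; V=0.777778+0.111111+0.037037=0.9259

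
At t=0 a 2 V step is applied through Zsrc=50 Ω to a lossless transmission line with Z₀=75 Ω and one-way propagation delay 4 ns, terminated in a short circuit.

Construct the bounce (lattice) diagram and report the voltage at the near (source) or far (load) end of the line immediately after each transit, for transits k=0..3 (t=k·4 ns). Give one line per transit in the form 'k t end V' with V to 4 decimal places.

Γ_L=-1.000000, Γ_S=-0.200000; launch V₁=2·75/125=1.200000
k=0 src: V=1.2000
k=1 load: inc=1.200000, refl=1.200000·-1.000000=-1.2000; V=0.000000+1.200000+-1.200000=0.0000
k=2 src: inc=-1.200000, refl=-1.200000·-0.200000=0.2400; V=1.200000+-1.200000+0.240000=0.2400
k=3 load: inc=0.240000, refl=0.240000·-1.000000=-0.2400; V=0.000000+0.240000+-0.240000=0.0000

0 0 source 1.2000
1 4 load 0.0000
2 8 source 0.2400
3 12 load 0.0000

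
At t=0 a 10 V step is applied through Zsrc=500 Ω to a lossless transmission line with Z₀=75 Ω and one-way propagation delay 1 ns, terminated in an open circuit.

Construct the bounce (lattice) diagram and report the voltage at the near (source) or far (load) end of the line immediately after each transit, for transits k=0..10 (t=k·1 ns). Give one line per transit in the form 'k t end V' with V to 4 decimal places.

0 0 source 1.3043
1 1 load 2.6087
2 2 source 3.5728
3 3 load 4.5369
4 4 source 5.2494
5 5 load 5.9620
6 6 source 6.4887
7 7 load 7.0154
8 8 source 7.4047
9 9 load 7.7940
10 10 source 8.0817

Γ_L=1.000000, Γ_S=0.739130; launch V₁=10·75/575=1.304348
k=0 src: V=1.3043
k=1 load: inc=1.304348, refl=1.304348·1.000000=1.3043; V=0.000000+1.304348+1.304348=2.6087
k=2 src: inc=1.304348, refl=1.304348·0.739130=0.9641; V=1.304348+1.304348+0.964083=3.5728
k=3 load: inc=0.964083, refl=0.964083·1.000000=0.9641; V=2.608696+0.964083+0.964083=4.5369
k=4 src: inc=0.964083, refl=0.964083·0.739130=0.7126; V=3.572779+0.964083+0.712583=5.2494
k=5 load: inc=0.712583, refl=0.712583·1.000000=0.7126; V=4.536862+0.712583+0.712583=5.9620
k=6 src: inc=0.712583, refl=0.712583·0.739130=0.5267; V=5.249445+0.712583+0.526692=6.4887
k=7 load: inc=0.526692, refl=0.526692·1.000000=0.5267; V=5.962028+0.526692+0.526692=7.0154
k=8 src: inc=0.526692, refl=0.526692·0.739130=0.3893; V=6.488720+0.526692+0.389294=7.4047
k=9 load: inc=0.389294, refl=0.389294·1.000000=0.3893; V=7.015412+0.389294+0.389294=7.7940
k=10 src: inc=0.389294, refl=0.389294·0.739130=0.2877; V=7.404706+0.389294+0.287739=8.0817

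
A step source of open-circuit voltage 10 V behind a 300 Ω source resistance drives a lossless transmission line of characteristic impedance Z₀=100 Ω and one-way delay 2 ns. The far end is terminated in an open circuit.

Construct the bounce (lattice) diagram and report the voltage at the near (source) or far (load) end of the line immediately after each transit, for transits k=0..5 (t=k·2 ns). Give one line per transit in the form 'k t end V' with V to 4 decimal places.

Γ_L=1.000000, Γ_S=0.500000; launch V₁=10·100/400=2.500000
k=0 src: V=2.5000
k=1 load: inc=2.500000, refl=2.500000·1.000000=2.5000; V=0.000000+2.500000+2.500000=5.0000
k=2 src: inc=2.500000, refl=2.500000·0.500000=1.2500; V=2.500000+2.500000+1.250000=6.2500
k=3 load: inc=1.250000, refl=1.250000·1.000000=1.2500; V=5.000000+1.250000+1.250000=7.5000
k=4 src: inc=1.250000, refl=1.250000·0.500000=0.6250; V=6.250000+1.250000+0.625000=8.1250
k=5 load: inc=0.625000, refl=0.625000·1.000000=0.6250; V=7.500000+0.625000+0.625000=8.7500

0 0 source 2.5000
1 2 load 5.0000
2 4 source 6.2500
3 6 load 7.5000
4 8 source 8.1250
5 10 load 8.7500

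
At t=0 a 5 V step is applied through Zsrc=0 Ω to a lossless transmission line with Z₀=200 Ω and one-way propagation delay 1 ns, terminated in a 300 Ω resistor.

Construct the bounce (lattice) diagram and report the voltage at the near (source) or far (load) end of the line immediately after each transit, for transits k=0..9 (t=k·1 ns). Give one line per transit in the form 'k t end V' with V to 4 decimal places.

0 0 source 5.0000
1 1 load 6.0000
2 2 source 5.0000
3 3 load 4.8000
4 4 source 5.0000
5 5 load 5.0400
6 6 source 5.0000
7 7 load 4.9920
8 8 source 5.0000
9 9 load 5.0016

Γ_L=0.200000, Γ_S=-1.000000; launch V₁=5·200/200=5.000000
k=0 src: V=5.0000
k=1 load: inc=5.000000, refl=5.000000·0.200000=1.0000; V=0.000000+5.000000+1.000000=6.0000
k=2 src: inc=1.000000, refl=1.000000·-1.000000=-1.0000; V=5.000000+1.000000+-1.000000=5.0000
k=3 load: inc=-1.000000, refl=-1.000000·0.200000=-0.2000; V=6.000000+-1.000000+-0.200000=4.8000
k=4 src: inc=-0.200000, refl=-0.200000·-1.000000=0.2000; V=5.000000+-0.200000+0.200000=5.0000
k=5 load: inc=0.200000, refl=0.200000·0.200000=0.0400; V=4.800000+0.200000+0.040000=5.0400
k=6 src: inc=0.040000, refl=0.040000·-1.000000=-0.0400; V=5.000000+0.040000+-0.040000=5.0000
k=7 load: inc=-0.040000, refl=-0.040000·0.200000=-0.0080; V=5.040000+-0.040000+-0.008000=4.9920
k=8 src: inc=-0.008000, refl=-0.008000·-1.000000=0.0080; V=5.000000+-0.008000+0.008000=5.0000
k=9 load: inc=0.008000, refl=0.008000·0.200000=0.0016; V=4.992000+0.008000+0.001600=5.0016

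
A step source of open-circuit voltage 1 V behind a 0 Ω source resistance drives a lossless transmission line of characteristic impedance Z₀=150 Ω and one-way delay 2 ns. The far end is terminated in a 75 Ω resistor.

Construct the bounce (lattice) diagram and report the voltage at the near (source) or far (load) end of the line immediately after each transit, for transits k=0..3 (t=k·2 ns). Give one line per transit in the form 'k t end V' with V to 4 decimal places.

0 0 source 1.0000
1 2 load 0.6667
2 4 source 1.0000
3 6 load 0.8889

Γ_L=-0.333333, Γ_S=-1.000000; launch V₁=1·150/150=1.000000
k=0 src: V=1.0000
k=1 load: inc=1.000000, refl=1.000000·-0.333333=-0.3333; V=0.000000+1.000000+-0.333333=0.6667
k=2 src: inc=-0.333333, refl=-0.333333·-1.000000=0.3333; V=1.000000+-0.333333+0.333333=1.0000
k=3 load: inc=0.333333, refl=0.333333·-0.333333=-0.1111; V=0.666667+0.333333+-0.111111=0.8889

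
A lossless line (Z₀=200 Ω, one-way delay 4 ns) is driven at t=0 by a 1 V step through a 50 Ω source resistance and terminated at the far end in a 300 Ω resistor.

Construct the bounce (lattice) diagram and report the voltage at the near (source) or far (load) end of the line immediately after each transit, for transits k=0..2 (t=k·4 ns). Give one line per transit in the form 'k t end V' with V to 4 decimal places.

Γ_L=0.200000, Γ_S=-0.600000; launch V₁=1·200/250=0.800000
k=0 src: V=0.8000
k=1 load: inc=0.800000, refl=0.800000·0.200000=0.1600; V=0.000000+0.800000+0.160000=0.9600
k=2 src: inc=0.160000, refl=0.160000·-0.600000=-0.0960; V=0.800000+0.160000+-0.096000=0.8640

0 0 source 0.8000
1 4 load 0.9600
2 8 source 0.8640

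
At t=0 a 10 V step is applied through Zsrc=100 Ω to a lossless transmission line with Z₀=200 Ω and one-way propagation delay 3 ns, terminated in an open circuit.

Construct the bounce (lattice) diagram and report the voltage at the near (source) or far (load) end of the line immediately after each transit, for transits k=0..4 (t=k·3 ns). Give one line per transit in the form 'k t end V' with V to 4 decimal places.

Γ_L=1.000000, Γ_S=-0.333333; launch V₁=10·200/300=6.666667
k=0 src: V=6.6667
k=1 load: inc=6.666667, refl=6.666667·1.000000=6.6667; V=0.000000+6.666667+6.666667=13.3333
k=2 src: inc=6.666667, refl=6.666667·-0.333333=-2.2222; V=6.666667+6.666667+-2.222222=11.1111
k=3 load: inc=-2.222222, refl=-2.222222·1.000000=-2.2222; V=13.333333+-2.222222+-2.222222=8.8889
k=4 src: inc=-2.222222, refl=-2.222222·-0.333333=0.7407; V=11.111111+-2.222222+0.740741=9.6296

0 0 source 6.6667
1 3 load 13.3333
2 6 source 11.1111
3 9 load 8.8889
4 12 source 9.6296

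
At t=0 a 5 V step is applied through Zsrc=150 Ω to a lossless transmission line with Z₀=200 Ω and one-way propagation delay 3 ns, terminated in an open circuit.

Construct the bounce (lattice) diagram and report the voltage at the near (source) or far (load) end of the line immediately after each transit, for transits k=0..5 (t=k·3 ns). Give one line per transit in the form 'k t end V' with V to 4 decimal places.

0 0 source 2.8571
1 3 load 5.7143
2 6 source 5.3061
3 9 load 4.8980
4 12 source 4.9563
5 15 load 5.0146

Γ_L=1.000000, Γ_S=-0.142857; launch V₁=5·200/350=2.857143
k=0 src: V=2.8571
k=1 load: inc=2.857143, refl=2.857143·1.000000=2.8571; V=0.000000+2.857143+2.857143=5.7143
k=2 src: inc=2.857143, refl=2.857143·-0.142857=-0.4082; V=2.857143+2.857143+-0.408163=5.3061
k=3 load: inc=-0.408163, refl=-0.408163·1.000000=-0.4082; V=5.714286+-0.408163+-0.408163=4.8980
k=4 src: inc=-0.408163, refl=-0.408163·-0.142857=0.0583; V=5.306122+-0.408163+0.058309=4.9563
k=5 load: inc=0.058309, refl=0.058309·1.000000=0.0583; V=4.897959+0.058309+0.058309=5.0146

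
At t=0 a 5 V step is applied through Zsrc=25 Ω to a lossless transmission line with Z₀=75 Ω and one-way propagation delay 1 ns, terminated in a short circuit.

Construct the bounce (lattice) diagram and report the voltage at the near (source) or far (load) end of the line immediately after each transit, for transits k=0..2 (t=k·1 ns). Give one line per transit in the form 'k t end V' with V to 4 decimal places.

0 0 source 3.7500
1 1 load 0.0000
2 2 source 1.8750

Γ_L=-1.000000, Γ_S=-0.500000; launch V₁=5·75/100=3.750000
k=0 src: V=3.7500
k=1 load: inc=3.750000, refl=3.750000·-1.000000=-3.7500; V=0.000000+3.750000+-3.750000=0.0000
k=2 src: inc=-3.750000, refl=-3.750000·-0.500000=1.8750; V=3.750000+-3.750000+1.875000=1.8750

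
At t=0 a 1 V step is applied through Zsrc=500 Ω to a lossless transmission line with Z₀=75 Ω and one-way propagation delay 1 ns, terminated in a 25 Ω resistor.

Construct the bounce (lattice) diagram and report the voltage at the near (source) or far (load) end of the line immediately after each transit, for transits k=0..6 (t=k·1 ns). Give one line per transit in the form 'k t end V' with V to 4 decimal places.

0 0 source 0.1304
1 1 load 0.0652
2 2 source 0.0170
3 3 load 0.0411
4 4 source 0.0589
5 5 load 0.0500
6 6 source 0.0434

Γ_L=-0.500000, Γ_S=0.739130; launch V₁=1·75/575=0.130435
k=0 src: V=0.1304
k=1 load: inc=0.130435, refl=0.130435·-0.500000=-0.0652; V=0.000000+0.130435+-0.065217=0.0652
k=2 src: inc=-0.065217, refl=-0.065217·0.739130=-0.0482; V=0.130435+-0.065217+-0.048204=0.0170
k=3 load: inc=-0.048204, refl=-0.048204·-0.500000=0.0241; V=0.065217+-0.048204+0.024102=0.0411
k=4 src: inc=0.024102, refl=0.024102·0.739130=0.0178; V=0.017013+0.024102+0.017815=0.0589
k=5 load: inc=0.017815, refl=0.017815·-0.500000=-0.0089; V=0.041115+0.017815+-0.008907=0.0500
k=6 src: inc=-0.008907, refl=-0.008907·0.739130=-0.0066; V=0.058930+-0.008907+-0.006584=0.0434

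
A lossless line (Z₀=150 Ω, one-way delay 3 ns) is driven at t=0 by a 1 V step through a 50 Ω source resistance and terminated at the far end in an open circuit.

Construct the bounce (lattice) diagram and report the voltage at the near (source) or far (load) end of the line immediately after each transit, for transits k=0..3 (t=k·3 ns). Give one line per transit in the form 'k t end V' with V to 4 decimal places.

0 0 source 0.7500
1 3 load 1.5000
2 6 source 1.1250
3 9 load 0.7500

Γ_L=1.000000, Γ_S=-0.500000; launch V₁=1·150/200=0.750000
k=0 src: V=0.7500
k=1 load: inc=0.750000, refl=0.750000·1.000000=0.7500; V=0.000000+0.750000+0.750000=1.5000
k=2 src: inc=0.750000, refl=0.750000·-0.500000=-0.3750; V=0.750000+0.750000+-0.375000=1.1250
k=3 load: inc=-0.375000, refl=-0.375000·1.000000=-0.3750; V=1.500000+-0.375000+-0.375000=0.7500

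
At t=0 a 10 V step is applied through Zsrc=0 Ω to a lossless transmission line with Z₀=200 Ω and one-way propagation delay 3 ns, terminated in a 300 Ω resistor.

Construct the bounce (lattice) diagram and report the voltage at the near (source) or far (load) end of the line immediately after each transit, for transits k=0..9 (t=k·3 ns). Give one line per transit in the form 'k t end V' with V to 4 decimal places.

0 0 source 10.0000
1 3 load 12.0000
2 6 source 10.0000
3 9 load 9.6000
4 12 source 10.0000
5 15 load 10.0800
6 18 source 10.0000
7 21 load 9.9840
8 24 source 10.0000
9 27 load 10.0032

Γ_L=0.200000, Γ_S=-1.000000; launch V₁=10·200/200=10.000000
k=0 src: V=10.0000
k=1 load: inc=10.000000, refl=10.000000·0.200000=2.0000; V=0.000000+10.000000+2.000000=12.0000
k=2 src: inc=2.000000, refl=2.000000·-1.000000=-2.0000; V=10.000000+2.000000+-2.000000=10.0000
k=3 load: inc=-2.000000, refl=-2.000000·0.200000=-0.4000; V=12.000000+-2.000000+-0.400000=9.6000
k=4 src: inc=-0.400000, refl=-0.400000·-1.000000=0.4000; V=10.000000+-0.400000+0.400000=10.0000
k=5 load: inc=0.400000, refl=0.400000·0.200000=0.0800; V=9.600000+0.400000+0.080000=10.0800
k=6 src: inc=0.080000, refl=0.080000·-1.000000=-0.0800; V=10.000000+0.080000+-0.080000=10.0000
k=7 load: inc=-0.080000, refl=-0.080000·0.200000=-0.0160; V=10.080000+-0.080000+-0.016000=9.9840
k=8 src: inc=-0.016000, refl=-0.016000·-1.000000=0.0160; V=10.000000+-0.016000+0.016000=10.0000
k=9 load: inc=0.016000, refl=0.016000·0.200000=0.0032; V=9.984000+0.016000+0.003200=10.0032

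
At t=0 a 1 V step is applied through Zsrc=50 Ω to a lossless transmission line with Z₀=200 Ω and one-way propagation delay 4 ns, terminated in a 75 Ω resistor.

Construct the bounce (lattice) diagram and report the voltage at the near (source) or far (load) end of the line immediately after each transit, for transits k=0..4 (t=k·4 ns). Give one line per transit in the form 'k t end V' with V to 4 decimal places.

0 0 source 0.8000
1 4 load 0.4364
2 8 source 0.6545
3 12 load 0.5554
4 16 source 0.6149

Γ_L=-0.454545, Γ_S=-0.600000; launch V₁=1·200/250=0.800000
k=0 src: V=0.8000
k=1 load: inc=0.800000, refl=0.800000·-0.454545=-0.3636; V=0.000000+0.800000+-0.363636=0.4364
k=2 src: inc=-0.363636, refl=-0.363636·-0.600000=0.2182; V=0.800000+-0.363636+0.218182=0.6545
k=3 load: inc=0.218182, refl=0.218182·-0.454545=-0.0992; V=0.436364+0.218182+-0.099174=0.5554
k=4 src: inc=-0.099174, refl=-0.099174·-0.600000=0.0595; V=0.654545+-0.099174+0.059504=0.6149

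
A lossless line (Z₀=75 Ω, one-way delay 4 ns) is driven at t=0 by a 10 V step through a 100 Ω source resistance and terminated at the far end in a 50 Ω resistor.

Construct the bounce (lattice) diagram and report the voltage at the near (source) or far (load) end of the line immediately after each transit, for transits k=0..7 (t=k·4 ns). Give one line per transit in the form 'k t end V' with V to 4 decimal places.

Γ_L=-0.200000, Γ_S=0.142857; launch V₁=10·75/175=4.285714
k=0 src: V=4.2857
k=1 load: inc=4.285714, refl=4.285714·-0.200000=-0.8571; V=0.000000+4.285714+-0.857143=3.4286
k=2 src: inc=-0.857143, refl=-0.857143·0.142857=-0.1224; V=4.285714+-0.857143+-0.122449=3.3061
k=3 load: inc=-0.122449, refl=-0.122449·-0.200000=0.0245; V=3.428571+-0.122449+0.024490=3.3306
k=4 src: inc=0.024490, refl=0.024490·0.142857=0.0035; V=3.306122+0.024490+0.003499=3.3341
k=5 load: inc=0.003499, refl=0.003499·-0.200000=-0.0007; V=3.330612+0.003499+-0.000700=3.3334
k=6 src: inc=-0.000700, refl=-0.000700·0.142857=-0.0001; V=3.334111+-0.000700+-0.000100=3.3333
k=7 load: inc=-0.000100, refl=-0.000100·-0.200000=0.0000; V=3.333411+-0.000100+0.000020=3.3333

0 0 source 4.2857
1 4 load 3.4286
2 8 source 3.3061
3 12 load 3.3306
4 16 source 3.3341
5 20 load 3.3334
6 24 source 3.3333
7 28 load 3.3333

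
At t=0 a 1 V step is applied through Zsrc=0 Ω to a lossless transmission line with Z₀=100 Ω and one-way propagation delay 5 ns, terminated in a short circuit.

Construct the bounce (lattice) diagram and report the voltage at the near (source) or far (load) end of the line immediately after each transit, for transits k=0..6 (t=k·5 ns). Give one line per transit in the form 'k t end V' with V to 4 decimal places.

Γ_L=-1.000000, Γ_S=-1.000000; launch V₁=1·100/100=1.000000
k=0 src: V=1.0000
k=1 load: inc=1.000000, refl=1.000000·-1.000000=-1.0000; V=0.000000+1.000000+-1.000000=0.0000
k=2 src: inc=-1.000000, refl=-1.000000·-1.000000=1.0000; V=1.000000+-1.000000+1.000000=1.0000
k=3 load: inc=1.000000, refl=1.000000·-1.000000=-1.0000; V=0.000000+1.000000+-1.000000=0.0000
k=4 src: inc=-1.000000, refl=-1.000000·-1.000000=1.0000; V=1.000000+-1.000000+1.000000=1.0000
k=5 load: inc=1.000000, refl=1.000000·-1.000000=-1.0000; V=0.000000+1.000000+-1.000000=0.0000
k=6 src: inc=-1.000000, refl=-1.000000·-1.000000=1.0000; V=1.000000+-1.000000+1.000000=1.0000

0 0 source 1.0000
1 5 load 0.0000
2 10 source 1.0000
3 15 load 0.0000
4 20 source 1.0000
5 25 load 0.0000
6 30 source 1.0000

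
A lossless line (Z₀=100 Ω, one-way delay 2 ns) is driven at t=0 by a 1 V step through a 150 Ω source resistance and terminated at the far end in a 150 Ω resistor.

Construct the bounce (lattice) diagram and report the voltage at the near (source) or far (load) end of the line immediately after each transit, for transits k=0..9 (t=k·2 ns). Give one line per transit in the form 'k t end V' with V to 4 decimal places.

Γ_L=0.200000, Γ_S=0.200000; launch V₁=1·100/250=0.400000
k=0 src: V=0.4000
k=1 load: inc=0.400000, refl=0.400000·0.200000=0.0800; V=0.000000+0.400000+0.080000=0.4800
k=2 src: inc=0.080000, refl=0.080000·0.200000=0.0160; V=0.400000+0.080000+0.016000=0.4960
k=3 load: inc=0.016000, refl=0.016000·0.200000=0.0032; V=0.480000+0.016000+0.003200=0.4992
k=4 src: inc=0.003200, refl=0.003200·0.200000=0.0006; V=0.496000+0.003200+0.000640=0.4998
k=5 load: inc=0.000640, refl=0.000640·0.200000=0.0001; V=0.499200+0.000640+0.000128=0.5000
k=6 src: inc=0.000128, refl=0.000128·0.200000=0.0000; V=0.499840+0.000128+0.000026=0.5000
k=7 load: inc=0.000026, refl=0.000026·0.200000=0.0000; V=0.499968+0.000026+0.000005=0.5000
k=8 src: inc=0.000005, refl=0.000005·0.200000=0.0000; V=0.499994+0.000005+0.000001=0.5000
k=9 load: inc=0.000001, refl=0.000001·0.200000=0.0000; V=0.499999+0.000001+0.000000=0.5000

0 0 source 0.4000
1 2 load 0.4800
2 4 source 0.4960
3 6 load 0.4992
4 8 source 0.4998
5 10 load 0.5000
6 12 source 0.5000
7 14 load 0.5000
8 16 source 0.5000
9 18 load 0.5000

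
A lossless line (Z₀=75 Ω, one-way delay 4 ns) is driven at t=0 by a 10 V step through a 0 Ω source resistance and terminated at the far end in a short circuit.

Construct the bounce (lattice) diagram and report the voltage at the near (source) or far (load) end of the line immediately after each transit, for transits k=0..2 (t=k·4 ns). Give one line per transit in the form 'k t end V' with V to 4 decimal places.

0 0 source 10.0000
1 4 load 0.0000
2 8 source 10.0000

Γ_L=-1.000000, Γ_S=-1.000000; launch V₁=10·75/75=10.000000
k=0 src: V=10.0000
k=1 load: inc=10.000000, refl=10.000000·-1.000000=-10.0000; V=0.000000+10.000000+-10.000000=0.0000
k=2 src: inc=-10.000000, refl=-10.000000·-1.000000=10.0000; V=10.000000+-10.000000+10.000000=10.0000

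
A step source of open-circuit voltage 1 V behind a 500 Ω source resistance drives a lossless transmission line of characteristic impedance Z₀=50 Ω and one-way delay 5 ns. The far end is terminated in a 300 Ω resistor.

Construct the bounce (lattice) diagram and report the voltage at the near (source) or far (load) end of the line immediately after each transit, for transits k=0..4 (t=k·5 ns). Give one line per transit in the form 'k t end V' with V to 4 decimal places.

Γ_L=0.714286, Γ_S=0.818182; launch V₁=1·50/550=0.090909
k=0 src: V=0.0909
k=1 load: inc=0.090909, refl=0.090909·0.714286=0.0649; V=0.000000+0.090909+0.064935=0.1558
k=2 src: inc=0.064935, refl=0.064935·0.818182=0.0531; V=0.090909+0.064935+0.053129=0.2090
k=3 load: inc=0.053129, refl=0.053129·0.714286=0.0379; V=0.155844+0.053129+0.037949=0.2469
k=4 src: inc=0.037949, refl=0.037949·0.818182=0.0310; V=0.208973+0.037949+0.031049=0.2780

0 0 source 0.0909
1 5 load 0.1558
2 10 source 0.2090
3 15 load 0.2469
4 20 source 0.2780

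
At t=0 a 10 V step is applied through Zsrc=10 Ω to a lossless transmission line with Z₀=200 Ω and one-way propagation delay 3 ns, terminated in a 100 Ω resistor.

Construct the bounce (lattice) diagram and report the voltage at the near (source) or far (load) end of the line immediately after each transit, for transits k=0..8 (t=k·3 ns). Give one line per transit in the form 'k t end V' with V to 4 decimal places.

Γ_L=-0.333333, Γ_S=-0.904762; launch V₁=10·200/210=9.523810
k=0 src: V=9.5238
k=1 load: inc=9.523810, refl=9.523810·-0.333333=-3.1746; V=0.000000+9.523810+-3.174603=6.3492
k=2 src: inc=-3.174603, refl=-3.174603·-0.904762=2.8723; V=9.523810+-3.174603+2.872260=9.2215
k=3 load: inc=2.872260, refl=2.872260·-0.333333=-0.9574; V=6.349206+2.872260+-0.957420=8.2640
k=4 src: inc=-0.957420, refl=-0.957420·-0.904762=0.8662; V=9.221466+-0.957420+0.866237=9.1303
k=5 load: inc=0.866237, refl=0.866237·-0.333333=-0.2887; V=8.264046+0.866237+-0.288746=8.8415
k=6 src: inc=-0.288746, refl=-0.288746·-0.904762=0.2612; V=9.130284+-0.288746+0.261246=9.1028
k=7 load: inc=0.261246, refl=0.261246·-0.333333=-0.0871; V=8.841538+0.261246+-0.087082=9.0157
k=8 src: inc=-0.087082, refl=-0.087082·-0.904762=0.0788; V=9.102784+-0.087082+0.078789=9.0945

0 0 source 9.5238
1 3 load 6.3492
2 6 source 9.2215
3 9 load 8.2640
4 12 source 9.1303
5 15 load 8.8415
6 18 source 9.1028
7 21 load 9.0157
8 24 source 9.0945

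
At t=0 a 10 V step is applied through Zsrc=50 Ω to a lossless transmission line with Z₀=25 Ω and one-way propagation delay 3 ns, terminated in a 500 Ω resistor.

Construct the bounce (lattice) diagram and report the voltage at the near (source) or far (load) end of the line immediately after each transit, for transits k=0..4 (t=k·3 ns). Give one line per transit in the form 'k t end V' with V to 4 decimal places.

Γ_L=0.904762, Γ_S=0.333333; launch V₁=10·25/75=3.333333
k=0 src: V=3.3333
k=1 load: inc=3.333333, refl=3.333333·0.904762=3.0159; V=0.000000+3.333333+3.015873=6.3492
k=2 src: inc=3.015873, refl=3.015873·0.333333=1.0053; V=3.333333+3.015873+1.005291=7.3545
k=3 load: inc=1.005291, refl=1.005291·0.904762=0.9095; V=6.349206+1.005291+0.909549=8.2640
k=4 src: inc=0.909549, refl=0.909549·0.333333=0.3032; V=7.354497+0.909549+0.303183=8.5672

0 0 source 3.3333
1 3 load 6.3492
2 6 source 7.3545
3 9 load 8.2640
4 12 source 8.5672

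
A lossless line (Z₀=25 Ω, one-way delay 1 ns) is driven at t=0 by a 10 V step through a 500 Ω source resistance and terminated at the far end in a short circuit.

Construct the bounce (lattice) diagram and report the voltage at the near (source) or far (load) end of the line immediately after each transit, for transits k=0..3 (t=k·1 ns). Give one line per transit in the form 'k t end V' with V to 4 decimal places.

Γ_L=-1.000000, Γ_S=0.904762; launch V₁=10·25/525=0.476190
k=0 src: V=0.4762
k=1 load: inc=0.476190, refl=0.476190·-1.000000=-0.4762; V=0.000000+0.476190+-0.476190=0.0000
k=2 src: inc=-0.476190, refl=-0.476190·0.904762=-0.4308; V=0.476190+-0.476190+-0.430839=-0.4308
k=3 load: inc=-0.430839, refl=-0.430839·-1.000000=0.4308; V=0.000000+-0.430839+0.430839=0.0000

0 0 source 0.4762
1 1 load 0.0000
2 2 source -0.4308
3 3 load 0.0000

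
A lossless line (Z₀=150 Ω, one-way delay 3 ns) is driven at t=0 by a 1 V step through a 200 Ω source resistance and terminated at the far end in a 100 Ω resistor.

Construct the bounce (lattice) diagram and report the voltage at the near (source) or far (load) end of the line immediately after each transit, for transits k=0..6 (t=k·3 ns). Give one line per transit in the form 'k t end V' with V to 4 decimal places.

Γ_L=-0.200000, Γ_S=0.142857; launch V₁=1·150/350=0.428571
k=0 src: V=0.4286
k=1 load: inc=0.428571, refl=0.428571·-0.200000=-0.0857; V=0.000000+0.428571+-0.085714=0.3429
k=2 src: inc=-0.085714, refl=-0.085714·0.142857=-0.0122; V=0.428571+-0.085714+-0.012245=0.3306
k=3 load: inc=-0.012245, refl=-0.012245·-0.200000=0.0024; V=0.342857+-0.012245+0.002449=0.3331
k=4 src: inc=0.002449, refl=0.002449·0.142857=0.0003; V=0.330612+0.002449+0.000350=0.3334
k=5 load: inc=0.000350, refl=0.000350·-0.200000=-0.0001; V=0.333061+0.000350+-0.000070=0.3333
k=6 src: inc=-0.000070, refl=-0.000070·0.142857=-0.0000; V=0.333411+-0.000070+-0.000010=0.3333

0 0 source 0.4286
1 3 load 0.3429
2 6 source 0.3306
3 9 load 0.3331
4 12 source 0.3334
5 15 load 0.3333
6 18 source 0.3333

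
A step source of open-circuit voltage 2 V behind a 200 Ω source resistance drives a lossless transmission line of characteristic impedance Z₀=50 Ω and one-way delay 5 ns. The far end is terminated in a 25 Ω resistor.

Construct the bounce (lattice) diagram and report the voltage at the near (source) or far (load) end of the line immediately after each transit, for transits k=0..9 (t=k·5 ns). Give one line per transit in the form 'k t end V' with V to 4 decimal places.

0 0 source 0.4000
1 5 load 0.2667
2 10 source 0.1867
3 15 load 0.2133
4 20 source 0.2293
5 25 load 0.2240
6 30 source 0.2208
7 35 load 0.2219
8 40 source 0.2225
9 45 load 0.2223

Γ_L=-0.333333, Γ_S=0.600000; launch V₁=2·50/250=0.400000
k=0 src: V=0.4000
k=1 load: inc=0.400000, refl=0.400000·-0.333333=-0.1333; V=0.000000+0.400000+-0.133333=0.2667
k=2 src: inc=-0.133333, refl=-0.133333·0.600000=-0.0800; V=0.400000+-0.133333+-0.080000=0.1867
k=3 load: inc=-0.080000, refl=-0.080000·-0.333333=0.0267; V=0.266667+-0.080000+0.026667=0.2133
k=4 src: inc=0.026667, refl=0.026667·0.600000=0.0160; V=0.186667+0.026667+0.016000=0.2293
k=5 load: inc=0.016000, refl=0.016000·-0.333333=-0.0053; V=0.213333+0.016000+-0.005333=0.2240
k=6 src: inc=-0.005333, refl=-0.005333·0.600000=-0.0032; V=0.229333+-0.005333+-0.003200=0.2208
k=7 load: inc=-0.003200, refl=-0.003200·-0.333333=0.0011; V=0.224000+-0.003200+0.001067=0.2219
k=8 src: inc=0.001067, refl=0.001067·0.600000=0.0006; V=0.220800+0.001067+0.000640=0.2225
k=9 load: inc=0.000640, refl=0.000640·-0.333333=-0.0002; V=0.221867+0.000640+-0.000213=0.2223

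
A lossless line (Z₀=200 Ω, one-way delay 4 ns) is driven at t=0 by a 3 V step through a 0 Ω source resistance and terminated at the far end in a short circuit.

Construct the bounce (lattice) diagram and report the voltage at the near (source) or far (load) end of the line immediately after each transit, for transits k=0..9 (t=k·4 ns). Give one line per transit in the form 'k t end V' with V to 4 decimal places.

0 0 source 3.0000
1 4 load 0.0000
2 8 source 3.0000
3 12 load 0.0000
4 16 source 3.0000
5 20 load 0.0000
6 24 source 3.0000
7 28 load 0.0000
8 32 source 3.0000
9 36 load 0.0000

Γ_L=-1.000000, Γ_S=-1.000000; launch V₁=3·200/200=3.000000
k=0 src: V=3.0000
k=1 load: inc=3.000000, refl=3.000000·-1.000000=-3.0000; V=0.000000+3.000000+-3.000000=0.0000
k=2 src: inc=-3.000000, refl=-3.000000·-1.000000=3.0000; V=3.000000+-3.000000+3.000000=3.0000
k=3 load: inc=3.000000, refl=3.000000·-1.000000=-3.0000; V=0.000000+3.000000+-3.000000=0.0000
k=4 src: inc=-3.000000, refl=-3.000000·-1.000000=3.0000; V=3.000000+-3.000000+3.000000=3.0000
k=5 load: inc=3.000000, refl=3.000000·-1.000000=-3.0000; V=0.000000+3.000000+-3.000000=0.0000
k=6 src: inc=-3.000000, refl=-3.000000·-1.000000=3.0000; V=3.000000+-3.000000+3.000000=3.0000
k=7 load: inc=3.000000, refl=3.000000·-1.000000=-3.0000; V=0.000000+3.000000+-3.000000=0.0000
k=8 src: inc=-3.000000, refl=-3.000000·-1.000000=3.0000; V=3.000000+-3.000000+3.000000=3.0000
k=9 load: inc=3.000000, refl=3.000000·-1.000000=-3.0000; V=0.000000+3.000000+-3.000000=0.0000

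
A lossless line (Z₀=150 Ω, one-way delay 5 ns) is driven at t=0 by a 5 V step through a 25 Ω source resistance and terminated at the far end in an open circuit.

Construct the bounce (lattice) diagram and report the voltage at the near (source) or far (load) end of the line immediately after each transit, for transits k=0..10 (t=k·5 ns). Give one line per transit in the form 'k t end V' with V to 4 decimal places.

Γ_L=1.000000, Γ_S=-0.714286; launch V₁=5·150/175=4.285714
k=0 src: V=4.2857
k=1 load: inc=4.285714, refl=4.285714·1.000000=4.2857; V=0.000000+4.285714+4.285714=8.5714
k=2 src: inc=4.285714, refl=4.285714·-0.714286=-3.0612; V=4.285714+4.285714+-3.061224=5.5102
k=3 load: inc=-3.061224, refl=-3.061224·1.000000=-3.0612; V=8.571429+-3.061224+-3.061224=2.4490
k=4 src: inc=-3.061224, refl=-3.061224·-0.714286=2.1866; V=5.510204+-3.061224+2.186589=4.6356
k=5 load: inc=2.186589, refl=2.186589·1.000000=2.1866; V=2.448980+2.186589+2.186589=6.8222
k=6 src: inc=2.186589, refl=2.186589·-0.714286=-1.5618; V=4.635569+2.186589+-1.561849=5.2603
k=7 load: inc=-1.561849, refl=-1.561849·1.000000=-1.5618; V=6.822157+-1.561849+-1.561849=3.6985
k=8 src: inc=-1.561849, refl=-1.561849·-0.714286=1.1156; V=5.260308+-1.561849+1.115607=4.8141
k=9 load: inc=1.115607, refl=1.115607·1.000000=1.1156; V=3.698459+1.115607+1.115607=5.9297
k=10 src: inc=1.115607, refl=1.115607·-0.714286=-0.7969; V=4.814066+1.115607+-0.796862=5.1328

0 0 source 4.2857
1 5 load 8.5714
2 10 source 5.5102
3 15 load 2.4490
4 20 source 4.6356
5 25 load 6.8222
6 30 source 5.2603
7 35 load 3.6985
8 40 source 4.8141
9 45 load 5.9297
10 50 source 5.1328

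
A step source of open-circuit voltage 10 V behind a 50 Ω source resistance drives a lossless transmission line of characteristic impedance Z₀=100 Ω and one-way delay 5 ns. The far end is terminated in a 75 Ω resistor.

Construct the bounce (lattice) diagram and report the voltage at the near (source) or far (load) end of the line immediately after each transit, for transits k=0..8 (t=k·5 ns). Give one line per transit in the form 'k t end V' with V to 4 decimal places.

Γ_L=-0.142857, Γ_S=-0.333333; launch V₁=10·100/150=6.666667
k=0 src: V=6.6667
k=1 load: inc=6.666667, refl=6.666667·-0.142857=-0.9524; V=0.000000+6.666667+-0.952381=5.7143
k=2 src: inc=-0.952381, refl=-0.952381·-0.333333=0.3175; V=6.666667+-0.952381+0.317460=6.0317
k=3 load: inc=0.317460, refl=0.317460·-0.142857=-0.0454; V=5.714286+0.317460+-0.045351=5.9864
k=4 src: inc=-0.045351, refl=-0.045351·-0.333333=0.0151; V=6.031746+-0.045351+0.015117=6.0015
k=5 load: inc=0.015117, refl=0.015117·-0.142857=-0.0022; V=5.986395+0.015117+-0.002160=5.9994
k=6 src: inc=-0.002160, refl=-0.002160·-0.333333=0.0007; V=6.001512+-0.002160+0.000720=6.0001
k=7 load: inc=0.000720, refl=0.000720·-0.142857=-0.0001; V=5.999352+0.000720+-0.000103=6.0000
k=8 src: inc=-0.000103, refl=-0.000103·-0.333333=0.0000; V=6.000072+-0.000103+0.000034=6.0000

0 0 source 6.6667
1 5 load 5.7143
2 10 source 6.0317
3 15 load 5.9864
4 20 source 6.0015
5 25 load 5.9994
6 30 source 6.0001
7 35 load 6.0000
8 40 source 6.0000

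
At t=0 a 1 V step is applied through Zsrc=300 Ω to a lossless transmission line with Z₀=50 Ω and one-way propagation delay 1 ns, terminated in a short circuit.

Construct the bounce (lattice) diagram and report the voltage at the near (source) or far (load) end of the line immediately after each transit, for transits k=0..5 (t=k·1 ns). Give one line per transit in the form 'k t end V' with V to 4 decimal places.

0 0 source 0.1429
1 1 load 0.0000
2 2 source -0.1020
3 3 load 0.0000
4 4 source 0.0729
5 5 load 0.0000

Γ_L=-1.000000, Γ_S=0.714286; launch V₁=1·50/350=0.142857
k=0 src: V=0.1429
k=1 load: inc=0.142857, refl=0.142857·-1.000000=-0.1429; V=0.000000+0.142857+-0.142857=0.0000
k=2 src: inc=-0.142857, refl=-0.142857·0.714286=-0.1020; V=0.142857+-0.142857+-0.102041=-0.1020
k=3 load: inc=-0.102041, refl=-0.102041·-1.000000=0.1020; V=0.000000+-0.102041+0.102041=0.0000
k=4 src: inc=0.102041, refl=0.102041·0.714286=0.0729; V=-0.102041+0.102041+0.072886=0.0729
k=5 load: inc=0.072886, refl=0.072886·-1.000000=-0.0729; V=0.000000+0.072886+-0.072886=0.0000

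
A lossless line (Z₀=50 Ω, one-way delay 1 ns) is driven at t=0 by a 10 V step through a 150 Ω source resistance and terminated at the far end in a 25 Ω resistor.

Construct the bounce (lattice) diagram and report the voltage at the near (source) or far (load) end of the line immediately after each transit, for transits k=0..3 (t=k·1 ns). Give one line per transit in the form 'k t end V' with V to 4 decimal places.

Γ_L=-0.333333, Γ_S=0.500000; launch V₁=10·50/200=2.500000
k=0 src: V=2.5000
k=1 load: inc=2.500000, refl=2.500000·-0.333333=-0.8333; V=0.000000+2.500000+-0.833333=1.6667
k=2 src: inc=-0.833333, refl=-0.833333·0.500000=-0.4167; V=2.500000+-0.833333+-0.416667=1.2500
k=3 load: inc=-0.416667, refl=-0.416667·-0.333333=0.1389; V=1.666667+-0.416667+0.138889=1.3889

0 0 source 2.5000
1 1 load 1.6667
2 2 source 1.2500
3 3 load 1.3889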